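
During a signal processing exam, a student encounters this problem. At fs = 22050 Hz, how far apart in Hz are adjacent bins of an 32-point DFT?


DFT frequency resolution:
df = fs / N
   = 22050 / 32
   = 689.0625 Hz

689.0625 Hz


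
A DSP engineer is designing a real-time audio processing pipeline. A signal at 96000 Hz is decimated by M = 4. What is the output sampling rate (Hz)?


Decimation reduces the sample rate:
fs_out = fs_in / M
       = 96000 / 4
       = 24000.0 Hz

24000.0 Hz


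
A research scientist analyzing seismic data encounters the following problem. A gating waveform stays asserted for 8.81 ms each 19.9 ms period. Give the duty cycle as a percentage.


Duty cycle as a percentage:
DC = (t_on / T) * 100
   = (8.81 / 19.9) * 100
   = 0.442714 * 100
   = 44.27 %

44.27 %


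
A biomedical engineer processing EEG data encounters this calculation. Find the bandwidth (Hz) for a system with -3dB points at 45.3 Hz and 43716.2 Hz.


Bandwidth is the difference of -3dB frequencies:
BW = f_high - f_low
   = 43716.2 - 45.3
   = 43670.9 Hz

43670.9 Hz


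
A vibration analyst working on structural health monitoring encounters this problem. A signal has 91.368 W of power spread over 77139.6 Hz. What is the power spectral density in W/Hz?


Power spectral density:
PSD = P / BW
    = 91.368 / 77139.6
    = 0.00118445 W/Hz

0.00118445 W/Hz


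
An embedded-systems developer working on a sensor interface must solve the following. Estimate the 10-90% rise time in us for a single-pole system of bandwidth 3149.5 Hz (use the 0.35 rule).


Rise time from bandwidth relationship:
tr = 0.35 / BW
   = 0.35 / 3149.5
   = 0.0001111287506 s
   = 111.1288 us

111.1288 us


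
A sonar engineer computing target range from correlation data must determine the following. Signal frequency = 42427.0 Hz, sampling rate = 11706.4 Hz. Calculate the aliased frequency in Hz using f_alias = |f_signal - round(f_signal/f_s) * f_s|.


Compute the nearest integer multiple of fs to the signal:
n = round(42427.0 / 11706.4) = 4
f_alias = |42427.0 - 4 * 11706.4|
        = |42427.0 - 46825.6|
        = 4398.6 Hz

4398.6


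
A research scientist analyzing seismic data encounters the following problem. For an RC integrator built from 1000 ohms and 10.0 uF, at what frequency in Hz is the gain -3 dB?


Cutoff frequency of a first-order RC filter:
fc = 1 / (2 * pi * R * C)
C = 10.0 uF = 1e-05 F
fc = 1 / (2 * pi * 1000 * 1e-05)
   = 1 / 0.062831853071796
   = 15.915494 Hz

15.915494 Hz


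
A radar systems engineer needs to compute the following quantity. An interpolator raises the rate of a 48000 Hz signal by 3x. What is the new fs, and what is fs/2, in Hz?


Step 1 — output sample rate after interpolation by L:
fs_out = L * fs_in = 3 * 48000 = 144000 Hz

Step 2 — Nyquist frequency of the output stream:
f_Nyq = fs_out / 2 = 144000 / 2 = 72000.0 Hz

fs_out = 144000 Hz; f_Nyquist = 72000.0 Hz


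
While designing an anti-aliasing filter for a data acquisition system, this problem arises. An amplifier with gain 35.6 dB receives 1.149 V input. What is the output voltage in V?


Output voltage from dB gain:
V_out = V_in * 10^(gain_dB / 20)
      = 1.149 * 10^(35.6 / 20)
      = 1.149 * 60.255959
      = 69.2341 V

69.2341 V


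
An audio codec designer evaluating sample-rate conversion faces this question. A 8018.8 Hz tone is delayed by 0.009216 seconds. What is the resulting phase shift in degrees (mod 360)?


Phase shift from frequency and time delay:
phi = 360 * f * t_delay
    = 360 * 8018.8 * 0.009216
    = 26604.45 degrees
    mod 360 = 324.45 degrees

324.45 degrees


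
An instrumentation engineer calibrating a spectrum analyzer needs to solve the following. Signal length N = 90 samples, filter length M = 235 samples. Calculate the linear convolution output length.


Linear convolution output length:
L = N + M - 1
  = 90 + 235 - 1
  = 324 samples

324


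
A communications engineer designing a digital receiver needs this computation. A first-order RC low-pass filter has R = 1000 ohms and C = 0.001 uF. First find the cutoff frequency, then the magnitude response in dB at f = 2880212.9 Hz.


Step 1 — cutoff frequency:
fc = 1 / (2*pi*R*C)
C = 0.001 uF = 1e-09 F
fc = 1 / (2*pi*1000*1e-09)
   = 159154.943 Hz

Step 2 — magnitude at f = 2880212.9 Hz:
|H(f)| = 1 / sqrt(1 + (f/fc)^2)
f/fc = 2880212.9 / 159154.943 = 18.096911
|H| = 1 / sqrt(1 + 327.498188) = 0.0551739
|H|_dB = 20*log10(0.0551739) = -25.17 dB

fc = 159154.943 Hz; |H(2880212.9 Hz)| = -25.17 dB


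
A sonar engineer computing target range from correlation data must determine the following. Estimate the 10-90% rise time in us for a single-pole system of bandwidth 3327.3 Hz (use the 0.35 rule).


Rise time from bandwidth relationship:
tr = 0.35 / BW
   = 0.35 / 3327.3
   = 0.0001051903946 s
   = 105.1904 us

105.1904 us


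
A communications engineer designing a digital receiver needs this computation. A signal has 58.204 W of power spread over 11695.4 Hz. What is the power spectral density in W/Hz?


Power spectral density:
PSD = P / BW
    = 58.204 / 11695.4
    = 0.00497666 W/Hz

0.00497666 W/Hz


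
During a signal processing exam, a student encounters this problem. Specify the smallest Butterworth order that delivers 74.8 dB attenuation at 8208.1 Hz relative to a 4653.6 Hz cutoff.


Butterworth filter order formula:
n = log10(10^(A/10) - 1) / (2 * log10(f_stop/f_pass))
10^(74.8/10) - 1 = 30199516.204
f_stop/f_pass = 8208.1 / 4653.6 = 1.7638
n = 15.1753 -> ceil = 16

16


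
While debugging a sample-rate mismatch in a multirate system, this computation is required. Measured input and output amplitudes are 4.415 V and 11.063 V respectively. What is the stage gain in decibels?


Voltage gain in dB:
G = 20 * log10(Vout / Vin)
  = 20 * log10(11.063 / 4.415)
  = 20 * log10(2.505776)
  = 20 * 0.398942
  = 7.98 dB

7.98 dB


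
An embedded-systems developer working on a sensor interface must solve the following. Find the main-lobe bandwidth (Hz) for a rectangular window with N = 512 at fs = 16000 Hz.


Main lobe width for a rectangular window:
Width = 2 * fs / N
      = 2 * 16000 / 512
      = 32000 / 512
      = 62.5 Hz

62.5 Hz


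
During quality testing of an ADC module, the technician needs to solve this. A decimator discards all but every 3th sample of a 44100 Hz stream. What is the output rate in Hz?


Decimation reduces the sample rate:
fs_out = fs_in / M
       = 44100 / 3
       = 14700.0 Hz

14700.0 Hz


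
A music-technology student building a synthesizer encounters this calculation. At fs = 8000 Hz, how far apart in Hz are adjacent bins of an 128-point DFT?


DFT frequency resolution:
df = fs / N
   = 8000 / 128
   = 62.5 Hz

62.5 Hz


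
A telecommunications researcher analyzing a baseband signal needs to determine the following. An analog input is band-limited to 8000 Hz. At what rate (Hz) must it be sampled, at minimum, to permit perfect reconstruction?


The Nyquist rate is twice the maximum frequency component.
fs_min = 2 * fmax
      = 2 * 8000
      = 16000 Hz

16000


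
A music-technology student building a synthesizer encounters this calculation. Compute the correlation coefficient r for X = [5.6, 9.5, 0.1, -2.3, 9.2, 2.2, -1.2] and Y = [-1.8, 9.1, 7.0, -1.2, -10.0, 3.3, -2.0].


Pearson correlation coefficient (population):
r = cov(X,Y) / (std(X) * std(Y))
Mean X = 3.3, Mean Y = 0.6286
Cov(X,Y) = -2.432857
Std(X) = 4.497618, Std(Y) = 5.959558
r = -0.0908

-0.0908


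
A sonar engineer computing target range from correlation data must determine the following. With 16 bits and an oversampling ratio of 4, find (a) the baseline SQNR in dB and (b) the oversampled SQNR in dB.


Step 1 — baseline SQNR at Nyquist:
SQNR_base = 6.02*N + 1.76
          = 6.02*16 + 1.76
          = 98.08 dB

Step 2 — oversampling processing gain:
G = 10*log10(OSR) = 10*log10(4) = 6.02 dB

Step 3 — total:
SQNR_total = 98.08 + 6.02 = 104.1 dB

Base SQNR = 98.08 dB; oversampled SQNR = 104.1 dB


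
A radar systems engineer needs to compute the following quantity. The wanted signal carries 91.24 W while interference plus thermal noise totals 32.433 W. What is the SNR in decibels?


SNR in decibels:
SNR = 10 * log10(Ps / Pn)
    = 10 * log10(91.24 / 32.433)
    = 10 * log10(2.8132)
    = 10 * 0.4492
    = 4.49 dB

4.49 dB


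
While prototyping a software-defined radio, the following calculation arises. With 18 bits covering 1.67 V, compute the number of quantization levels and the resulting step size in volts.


Step 1 — number of quantization levels:
L = 2^N = 2^18 = 262144

Step 2 — LSB step size:
delta = Vfs / L
      = 1.67 / 262144
      = 6.37e-06 V

Levels = 262144; step size = 6.37e-06 V


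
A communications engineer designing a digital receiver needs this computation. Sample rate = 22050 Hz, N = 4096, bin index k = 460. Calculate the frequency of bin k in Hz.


Frequency of DFT bin k:
f_k = k * fs / N
    = 460 * 22050 / 4096
    = 10143000 / 4096
    = 2476.318 Hz

2476.318 Hz


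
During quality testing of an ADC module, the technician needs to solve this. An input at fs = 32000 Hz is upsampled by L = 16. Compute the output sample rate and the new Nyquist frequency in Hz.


Step 1 — output sample rate after interpolation by L:
fs_out = L * fs_in = 16 * 32000 = 512000 Hz

Step 2 — Nyquist frequency of the output stream:
f_Nyq = fs_out / 2 = 512000 / 2 = 256000.0 Hz

fs_out = 512000 Hz; f_Nyquist = 256000.0 Hz


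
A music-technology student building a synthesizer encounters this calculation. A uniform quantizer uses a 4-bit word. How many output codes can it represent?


Number of quantization levels = 2^N
= 2^4
= 16

16


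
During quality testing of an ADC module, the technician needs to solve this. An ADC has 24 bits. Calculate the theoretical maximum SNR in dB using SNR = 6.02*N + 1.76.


Theoretical SNR for a full-scale sinusoid:
SNR = 6.02 * N + 1.76
    = 6.02 * 24 + 1.76
    = 144.48 + 1.76
    = 146.24 dB

146.24 dB


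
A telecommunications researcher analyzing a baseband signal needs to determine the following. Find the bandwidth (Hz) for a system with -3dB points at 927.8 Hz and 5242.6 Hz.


Bandwidth is the difference of -3dB frequencies:
BW = f_high - f_low
   = 5242.6 - 927.8
   = 4314.8 Hz

4314.8 Hz


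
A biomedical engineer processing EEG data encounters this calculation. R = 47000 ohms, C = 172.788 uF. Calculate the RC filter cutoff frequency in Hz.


Cutoff frequency of a first-order RC filter:
fc = 1 / (2 * pi * R * C)
C = 172.788 uF = 0.000172788 F
fc = 1 / (2 * pi * 47000 * 0.000172788)
   = 1 / 51.025974074276
   = 0.019598 Hz

0.019598 Hz


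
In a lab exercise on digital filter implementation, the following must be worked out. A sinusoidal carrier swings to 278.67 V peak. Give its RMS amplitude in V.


RMS voltage for a sinusoidal waveform:
V_rms = V_peak / sqrt(2)
      = 278.67 / 1.414214
      = 197.049 V

197.049 V


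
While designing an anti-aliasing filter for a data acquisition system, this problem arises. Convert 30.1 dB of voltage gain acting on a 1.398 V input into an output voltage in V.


Output voltage from dB gain:
V_out = V_in * 10^(gain_dB / 20)
      = 1.398 * 10^(30.1 / 20)
      = 1.398 * 31.988951
      = 44.7206 V

44.7206 V


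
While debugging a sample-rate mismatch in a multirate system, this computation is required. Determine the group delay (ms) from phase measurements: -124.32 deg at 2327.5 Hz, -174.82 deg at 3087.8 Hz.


Group delay from phase difference:
tau = -d(phi)/d(omega)
d(phi) = -50.5 deg = -0.881391 rad
d(omega) = 2*pi*(3087.8 - 2327.5) = 4777.1058 rad/s
tau = -(-0.881391) / 4777.1058
    = 0.1845 ms

0.1845 ms


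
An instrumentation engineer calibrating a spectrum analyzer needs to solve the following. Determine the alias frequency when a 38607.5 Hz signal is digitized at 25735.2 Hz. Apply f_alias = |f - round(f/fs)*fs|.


Compute the nearest integer multiple of fs to the signal:
n = round(38607.5 / 25735.2) = 2
f_alias = |38607.5 - 2 * 25735.2|
        = |38607.5 - 51470.4|
        = 12862.9 Hz

12862.9


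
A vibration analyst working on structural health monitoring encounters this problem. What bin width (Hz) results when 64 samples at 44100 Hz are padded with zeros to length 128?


Frequency resolution after zero-padding:
N_padded = 64 * 2 = 128
df = fs / N_padded
   = 44100 / 128
   = 344.5312 Hz

344.5312 Hz


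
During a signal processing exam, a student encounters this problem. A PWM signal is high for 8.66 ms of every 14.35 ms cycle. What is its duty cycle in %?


Duty cycle as a percentage:
DC = (t_on / T) * 100
   = (8.66 / 14.35) * 100
   = 0.603484 * 100
   = 60.35 %

60.35 %


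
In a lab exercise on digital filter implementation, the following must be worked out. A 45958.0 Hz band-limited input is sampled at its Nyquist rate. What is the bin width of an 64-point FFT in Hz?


Step 1 — Nyquist sampling rate:
fs = 2 * fmax = 2 * 45958.0 = 91916.0 Hz

Step 2 — DFT bin spacing:
df = fs / N = 91916.0 / 64 = 1436.1875 Hz

1436.1875 Hz


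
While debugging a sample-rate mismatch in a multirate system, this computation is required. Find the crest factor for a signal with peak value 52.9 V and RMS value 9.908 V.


Crest factor is the ratio of peak to RMS:
CF = V_peak / V_rms
   = 52.9 / 9.908
   = 5.3391

5.3391


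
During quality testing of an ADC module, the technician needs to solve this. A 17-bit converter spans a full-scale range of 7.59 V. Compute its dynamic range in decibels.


Dynamic range from full-scale to LSB:
V_min = V_max / 2^bits = 7.59 / 2^17
DR = 20 * log10(V_max / V_min)
   = 20 * log10(2^17)
   = 20 * 17 * log10(2)
   = 102.35 dB

102.35 dB


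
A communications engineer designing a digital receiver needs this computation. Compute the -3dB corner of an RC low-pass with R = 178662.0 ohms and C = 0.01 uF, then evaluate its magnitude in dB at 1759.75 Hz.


Step 1 — cutoff frequency:
fc = 1 / (2*pi*R*C)
C = 0.01 uF = 1e-08 F
fc = 1 / (2*pi*178662.0*1e-08)
   = 89.0816 Hz

Step 2 — magnitude at f = 1759.75 Hz:
|H(f)| = 1 / sqrt(1 + (f/fc)^2)
f/fc = 1759.75 / 89.0816 = 19.75436
|H| = 1 / sqrt(1 + 390.234739) = 0.050557
|H|_dB = 20*log10(0.050557) = -25.92 dB

fc = 89.0816 Hz; |H(1759.75 Hz)| = -25.92 dB


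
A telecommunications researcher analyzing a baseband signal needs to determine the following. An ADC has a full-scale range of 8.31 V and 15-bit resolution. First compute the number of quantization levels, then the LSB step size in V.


Step 1 — number of quantization levels:
L = 2^N = 2^15 = 32768

Step 2 — LSB step size:
delta = Vfs / L
      = 8.31 / 32768
      = 0.0002536 V

Levels = 32768; step size = 0.0002536 V


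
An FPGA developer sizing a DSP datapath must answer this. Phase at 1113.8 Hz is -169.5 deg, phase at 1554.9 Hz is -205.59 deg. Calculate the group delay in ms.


Group delay from phase difference:
tau = -d(phi)/d(omega)
d(phi) = -36.09 deg = -0.629889 rad
d(omega) = 2*pi*(1554.9 - 1113.8) = 2771.513 rad/s
tau = -(-0.629889) / 2771.513
    = 0.2273 ms

0.2273 ms


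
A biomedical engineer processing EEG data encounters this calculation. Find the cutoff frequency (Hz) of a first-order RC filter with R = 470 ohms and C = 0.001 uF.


Cutoff frequency of a first-order RC filter:
fc = 1 / (2 * pi * R * C)
C = 0.001 uF = 1e-09 F
fc = 1 / (2 * pi * 470 * 1e-09)
   = 1 / 2.9530970943744e-06
   = 338627.538493 Hz

338627.538493 Hz


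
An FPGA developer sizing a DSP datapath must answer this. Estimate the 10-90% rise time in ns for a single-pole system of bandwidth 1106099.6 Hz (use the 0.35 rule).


Rise time from bandwidth relationship:
tr = 0.35 / BW
   = 0.35 / 1106099.6
   = 3.164272006e-07 s
   = 316.4272 ns

316.4272 ns


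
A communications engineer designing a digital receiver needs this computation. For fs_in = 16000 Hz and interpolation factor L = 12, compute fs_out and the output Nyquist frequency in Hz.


Step 1 — output sample rate after interpolation by L:
fs_out = L * fs_in = 12 * 16000 = 192000 Hz

Step 2 — Nyquist frequency of the output stream:
f_Nyq = fs_out / 2 = 192000 / 2 = 96000.0 Hz

fs_out = 192000 Hz; f_Nyquist = 96000.0 Hz


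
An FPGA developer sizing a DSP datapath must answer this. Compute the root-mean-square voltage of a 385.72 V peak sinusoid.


RMS voltage for a sinusoidal waveform:
V_rms = V_peak / sqrt(2)
      = 385.72 / 1.414214
      = 272.745 V

272.745 V


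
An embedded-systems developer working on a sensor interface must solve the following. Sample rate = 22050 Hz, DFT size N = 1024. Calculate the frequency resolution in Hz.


DFT frequency resolution:
df = fs / N
   = 22050 / 1024
   = 21.5332 Hz

21.5332 Hz


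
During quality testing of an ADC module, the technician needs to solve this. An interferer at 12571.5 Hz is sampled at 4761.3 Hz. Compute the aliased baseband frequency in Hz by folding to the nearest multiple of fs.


Compute the nearest integer multiple of fs to the signal:
n = round(12571.5 / 4761.3) = 3
f_alias = |12571.5 - 3 * 4761.3|
        = |12571.5 - 14283.9|
        = 1712.4 Hz

1712.4


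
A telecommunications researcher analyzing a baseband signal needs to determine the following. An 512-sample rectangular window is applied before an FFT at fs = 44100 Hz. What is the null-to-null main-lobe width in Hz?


Main lobe width for a rectangular window:
Width = 2 * fs / N
      = 2 * 44100 / 512
      = 88200 / 512
      = 172.266 Hz

172.266 Hz


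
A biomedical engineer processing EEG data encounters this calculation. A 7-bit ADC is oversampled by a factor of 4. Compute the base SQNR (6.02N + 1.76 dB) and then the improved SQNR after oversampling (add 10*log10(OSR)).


Step 1 — baseline SQNR at Nyquist:
SQNR_base = 6.02*N + 1.76
          = 6.02*7 + 1.76
          = 43.9 dB

Step 2 — oversampling processing gain:
G = 10*log10(OSR) = 10*log10(4) = 6.02 dB

Step 3 — total:
SQNR_total = 43.9 + 6.02 = 49.92 dB

Base SQNR = 43.9 dB; oversampled SQNR = 49.92 dB


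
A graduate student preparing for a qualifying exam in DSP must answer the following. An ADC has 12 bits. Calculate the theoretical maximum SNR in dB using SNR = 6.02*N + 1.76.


Theoretical SNR for a full-scale sinusoid:
SNR = 6.02 * N + 1.76
    = 6.02 * 12 + 1.76
    = 72.24 + 1.76
    = 74.0 dB

74.0 dB


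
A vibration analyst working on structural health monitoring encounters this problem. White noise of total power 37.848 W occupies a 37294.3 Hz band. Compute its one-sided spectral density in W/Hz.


Power spectral density:
PSD = P / BW
    = 37.848 / 37294.3
    = 0.00101485 W/Hz

0.00101485 W/Hz


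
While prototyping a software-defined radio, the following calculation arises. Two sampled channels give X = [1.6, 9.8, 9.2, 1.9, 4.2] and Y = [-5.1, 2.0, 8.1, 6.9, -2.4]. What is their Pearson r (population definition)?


Pearson correlation coefficient (population):
r = cov(X,Y) / (std(X) * std(Y))
Mean X = 5.34, Mean Y = 1.9
Cov(X,Y) = 7.652
Std(X) = 3.518863, Std(Y) = 5.117421
r = 0.4249

0.4249


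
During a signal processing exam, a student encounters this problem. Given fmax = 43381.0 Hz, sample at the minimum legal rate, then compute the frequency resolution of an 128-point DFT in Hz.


Step 1 — Nyquist sampling rate:
fs = 2 * fmax = 2 * 43381.0 = 86762.0 Hz

Step 2 — DFT bin spacing:
df = fs / N = 86762.0 / 128 = 677.8281 Hz

677.8281 Hz


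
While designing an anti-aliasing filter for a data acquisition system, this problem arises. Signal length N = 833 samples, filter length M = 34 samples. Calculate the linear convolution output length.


Linear convolution output length:
L = N + M - 1
  = 833 + 34 - 1
  = 866 samples

866


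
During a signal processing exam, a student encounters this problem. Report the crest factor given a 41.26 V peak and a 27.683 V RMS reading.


Crest factor is the ratio of peak to RMS:
CF = V_peak / V_rms
   = 41.26 / 27.683
   = 1.4904

1.4904


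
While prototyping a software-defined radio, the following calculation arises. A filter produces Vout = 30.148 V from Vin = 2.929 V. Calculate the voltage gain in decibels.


Voltage gain in dB:
G = 20 * log10(Vout / Vin)
  = 20 * log10(30.148 / 2.929)
  = 20 * log10(10.292933)
  = 20 * 1.012539
  = 20.25 dB

20.25 dB


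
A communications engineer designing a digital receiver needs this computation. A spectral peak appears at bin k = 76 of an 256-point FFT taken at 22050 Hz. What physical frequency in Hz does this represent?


Frequency of DFT bin k:
f_k = k * fs / N
    = 76 * 22050 / 256
    = 1675800 / 256
    = 6546.094 Hz

6546.094 Hz


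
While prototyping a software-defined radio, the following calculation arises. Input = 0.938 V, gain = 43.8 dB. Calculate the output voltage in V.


Output voltage from dB gain:
V_out = V_in * 10^(gain_dB / 20)
      = 0.938 * 10^(43.8 / 20)
      = 0.938 * 154.881662
      = 145.279 V

145.279 V


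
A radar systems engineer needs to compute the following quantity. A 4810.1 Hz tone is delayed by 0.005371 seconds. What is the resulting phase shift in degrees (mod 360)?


Phase shift from frequency and time delay:
phi = 360 * f * t_delay
    = 360 * 4810.1 * 0.005371
    = 9300.62 degrees
    mod 360 = 300.62 degrees

300.62 degrees


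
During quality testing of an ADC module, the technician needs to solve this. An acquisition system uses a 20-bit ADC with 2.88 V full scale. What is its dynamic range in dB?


Dynamic range from full-scale to LSB:
V_min = V_max / 2^bits = 2.88 / 2^20
DR = 20 * log10(V_max / V_min)
   = 20 * log10(2^20)
   = 20 * 20 * log10(2)
   = 120.41 dB

120.41 dB


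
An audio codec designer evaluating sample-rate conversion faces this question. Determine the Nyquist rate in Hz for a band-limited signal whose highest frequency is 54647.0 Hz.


The Nyquist rate is twice the maximum frequency component.
fs_min = 2 * fmax
      = 2 * 54647.0
      = 109294.0 Hz

109294.0


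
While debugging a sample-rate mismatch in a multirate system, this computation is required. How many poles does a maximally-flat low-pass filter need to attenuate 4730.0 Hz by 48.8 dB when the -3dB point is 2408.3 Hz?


Butterworth filter order formula:
n = log10(10^(A/10) - 1) / (2 * log10(f_stop/f_pass))
10^(48.8/10) - 1 = 75856.7575
f_stop/f_pass = 4730.0 / 2408.3 = 1.964
n = 8.3234 -> ceil = 9

9


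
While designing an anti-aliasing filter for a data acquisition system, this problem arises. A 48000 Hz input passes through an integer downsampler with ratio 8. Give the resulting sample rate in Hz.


Decimation reduces the sample rate:
fs_out = fs_in / M
       = 48000 / 8
       = 6000.0 Hz

6000.0 Hz


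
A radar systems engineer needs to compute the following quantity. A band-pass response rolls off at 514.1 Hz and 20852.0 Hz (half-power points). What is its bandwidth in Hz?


Bandwidth is the difference of -3dB frequencies:
BW = f_high - f_low
   = 20852.0 - 514.1
   = 20337.9 Hz

20337.9 Hz


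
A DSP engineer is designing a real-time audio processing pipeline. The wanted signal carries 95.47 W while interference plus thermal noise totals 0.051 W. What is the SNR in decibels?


SNR in decibels:
SNR = 10 * log10(Ps / Pn)
    = 10 * log10(95.47 / 0.051)
    = 10 * log10(1871.9608)
    = 10 * 3.2723
    = 32.72 dB

32.72 dB


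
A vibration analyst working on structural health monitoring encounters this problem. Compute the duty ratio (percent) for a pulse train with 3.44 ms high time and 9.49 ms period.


Duty cycle as a percentage:
DC = (t_on / T) * 100
   = (3.44 / 9.49) * 100
   = 0.362487 * 100
   = 36.25 %

36.25 %


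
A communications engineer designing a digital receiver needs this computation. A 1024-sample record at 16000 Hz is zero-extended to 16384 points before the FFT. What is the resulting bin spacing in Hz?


Frequency resolution after zero-padding:
N_padded = 1024 * 16 = 16384
df = fs / N_padded
   = 16000 / 16384
   = 0.9766 Hz

0.9766 Hz


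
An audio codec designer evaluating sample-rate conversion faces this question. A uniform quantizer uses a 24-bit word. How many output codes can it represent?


Number of quantization levels = 2^N
= 2^24
= 16777216

16777216


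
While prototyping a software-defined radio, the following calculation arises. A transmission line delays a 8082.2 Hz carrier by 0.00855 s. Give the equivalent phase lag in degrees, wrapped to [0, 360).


Phase shift from frequency and time delay:
phi = 360 * f * t_delay
    = 360 * 8082.2 * 0.00855
    = 24877.01 degrees
    mod 360 = 37.01 degrees

37.01 degrees


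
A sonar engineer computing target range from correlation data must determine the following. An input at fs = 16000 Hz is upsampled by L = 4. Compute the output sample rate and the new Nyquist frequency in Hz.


Step 1 — output sample rate after interpolation by L:
fs_out = L * fs_in = 4 * 16000 = 64000 Hz

Step 2 — Nyquist frequency of the output stream:
f_Nyq = fs_out / 2 = 64000 / 2 = 32000.0 Hz

fs_out = 64000 Hz; f_Nyquist = 32000.0 Hz


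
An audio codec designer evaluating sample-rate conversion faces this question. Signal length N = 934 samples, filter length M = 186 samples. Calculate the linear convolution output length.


Linear convolution output length:
L = N + M - 1
  = 934 + 186 - 1
  = 1119 samples

1119


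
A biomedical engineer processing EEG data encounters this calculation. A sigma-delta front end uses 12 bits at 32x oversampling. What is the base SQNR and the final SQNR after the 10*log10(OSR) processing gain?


Step 1 — baseline SQNR at Nyquist:
SQNR_base = 6.02*N + 1.76
          = 6.02*12 + 1.76
          = 74.0 dB

Step 2 — oversampling processing gain:
G = 10*log10(OSR) = 10*log10(32) = 15.05 dB

Step 3 — total:
SQNR_total = 74.0 + 15.05 = 89.05 dB

Base SQNR = 74.0 dB; oversampled SQNR = 89.05 dB


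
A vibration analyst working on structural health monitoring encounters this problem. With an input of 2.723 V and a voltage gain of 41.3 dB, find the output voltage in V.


Output voltage from dB gain:
V_out = V_in * 10^(gain_dB / 20)
      = 2.723 * 10^(41.3 / 20)
      = 2.723 * 116.144861
      = 316.2625 V

316.2625 V


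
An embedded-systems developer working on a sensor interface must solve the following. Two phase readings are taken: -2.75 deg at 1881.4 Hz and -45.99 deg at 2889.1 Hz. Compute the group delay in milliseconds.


Group delay from phase difference:
tau = -d(phi)/d(omega)
d(phi) = -43.24 deg = -0.75468 rad
d(omega) = 2*pi*(2889.1 - 1881.4) = 6331.5658 rad/s
tau = -(-0.75468) / 6331.5658
    = 0.1192 ms

0.1192 ms


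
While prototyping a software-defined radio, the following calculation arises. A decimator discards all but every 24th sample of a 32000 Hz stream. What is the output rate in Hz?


Decimation reduces the sample rate:
fs_out = fs_in / M
       = 32000 / 24
       = 1333.3333 Hz

1333.3333 Hz


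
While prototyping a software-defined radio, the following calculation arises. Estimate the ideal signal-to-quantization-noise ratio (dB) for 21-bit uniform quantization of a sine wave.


Theoretical SNR for a full-scale sinusoid:
SNR = 6.02 * N + 1.76
    = 6.02 * 21 + 1.76
    = 126.42 + 1.76
    = 128.18 dB

128.18 dB


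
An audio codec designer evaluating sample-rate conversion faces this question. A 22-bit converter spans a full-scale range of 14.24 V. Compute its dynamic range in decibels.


Dynamic range from full-scale to LSB:
V_min = V_max / 2^bits = 14.24 / 2^22
DR = 20 * log10(V_max / V_min)
   = 20 * log10(2^22)
   = 20 * 22 * log10(2)
   = 132.45 dB

132.45 dB


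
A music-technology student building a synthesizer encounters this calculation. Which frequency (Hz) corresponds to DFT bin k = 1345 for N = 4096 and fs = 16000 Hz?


Frequency of DFT bin k:
f_k = k * fs / N
    = 1345 * 16000 / 4096
    = 21520000 / 4096
    = 5253.906 Hz

5253.906 Hz


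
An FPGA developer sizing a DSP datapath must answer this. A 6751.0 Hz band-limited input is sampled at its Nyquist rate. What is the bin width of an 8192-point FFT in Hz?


Step 1 — Nyquist sampling rate:
fs = 2 * fmax = 2 * 6751.0 = 13502.0 Hz

Step 2 — DFT bin spacing:
df = fs / N = 13502.0 / 8192 = 1.6482 Hz

1.6482 Hz


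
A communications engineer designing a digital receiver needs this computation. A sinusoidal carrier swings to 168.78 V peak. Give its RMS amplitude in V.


RMS voltage for a sinusoidal waveform:
V_rms = V_peak / sqrt(2)
      = 168.78 / 1.414214
      = 119.345 V

119.345 V


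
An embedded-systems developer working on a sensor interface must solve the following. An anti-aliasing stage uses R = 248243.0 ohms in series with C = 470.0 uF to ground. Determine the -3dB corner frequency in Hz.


Cutoff frequency of a first-order RC filter:
fc = 1 / (2 * pi * R * C)
C = 470.0 uF = 0.00047 F
fc = 1 / (2 * pi * 248243.0 * 0.00047)
   = 1 / 733.08568199879
   = 0.001364 Hz

0.001364 Hz


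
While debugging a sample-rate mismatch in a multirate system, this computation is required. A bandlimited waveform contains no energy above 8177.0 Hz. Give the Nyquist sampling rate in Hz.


The Nyquist rate is twice the maximum frequency component.
fs_min = 2 * fmax
      = 2 * 8177.0
      = 16354.0 Hz

16354.0


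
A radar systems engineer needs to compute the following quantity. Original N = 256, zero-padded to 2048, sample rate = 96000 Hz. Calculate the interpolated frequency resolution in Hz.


Frequency resolution after zero-padding:
N_padded = 256 * 8 = 2048
df = fs / N_padded
   = 96000 / 2048
   = 46.875 Hz

46.875 Hz


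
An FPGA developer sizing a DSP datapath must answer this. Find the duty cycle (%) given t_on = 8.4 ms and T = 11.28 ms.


Duty cycle as a percentage:
DC = (t_on / T) * 100
   = (8.4 / 11.28) * 100
   = 0.744681 * 100
   = 74.47 %

74.47 %


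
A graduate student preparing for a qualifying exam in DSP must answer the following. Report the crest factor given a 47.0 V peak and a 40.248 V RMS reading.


Crest factor is the ratio of peak to RMS:
CF = V_peak / V_rms
   = 47.0 / 40.248
   = 1.1678

1.1678


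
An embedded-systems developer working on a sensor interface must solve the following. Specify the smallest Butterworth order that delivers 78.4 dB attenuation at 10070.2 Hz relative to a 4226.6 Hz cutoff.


Butterworth filter order formula:
n = log10(10^(A/10) - 1) / (2 * log10(f_stop/f_pass))
10^(78.4/10) - 1 = 69183096.0919
f_stop/f_pass = 10070.2 / 4226.6 = 2.3826
n = 10.3966 -> ceil = 11

11


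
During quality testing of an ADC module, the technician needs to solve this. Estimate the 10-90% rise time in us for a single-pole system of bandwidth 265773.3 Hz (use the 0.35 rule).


Rise time from bandwidth relationship:
tr = 0.35 / BW
   = 0.35 / 265773.3
   = 1.316911819e-06 s
   = 1.3169 us

1.3169 us


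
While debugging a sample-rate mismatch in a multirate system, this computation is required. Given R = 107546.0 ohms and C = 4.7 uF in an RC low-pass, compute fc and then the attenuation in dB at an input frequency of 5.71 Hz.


Step 1 — cutoff frequency:
fc = 1 / (2*pi*R*C)
C = 4.7 uF = 4.7e-06 F
fc = 1 / (2*pi*107546.0*4.7e-06)
   = 0.314868 Hz

Step 2 — magnitude at f = 5.71 Hz:
|H(f)| = 1 / sqrt(1 + (f/fc)^2)
f/fc = 5.71 / 0.314868 = 18.134583
|H| = 1 / sqrt(1 + 328.863101) = 0.0550596
|H|_dB = 20*log10(0.0550596) = -25.18 dB

fc = 0.314868 Hz; |H(5.71 Hz)| = -25.18 dB


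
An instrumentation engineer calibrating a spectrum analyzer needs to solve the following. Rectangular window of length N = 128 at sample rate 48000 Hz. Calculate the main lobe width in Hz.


Main lobe width for a rectangular window:
Width = 2 * fs / N
      = 2 * 48000 / 128
      = 96000 / 128
      = 750.0 Hz

750.0 Hz


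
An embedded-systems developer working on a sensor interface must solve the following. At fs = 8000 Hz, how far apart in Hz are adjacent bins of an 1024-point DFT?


DFT frequency resolution:
df = fs / N
   = 8000 / 1024
   = 7.8125 Hz

7.8125 Hz


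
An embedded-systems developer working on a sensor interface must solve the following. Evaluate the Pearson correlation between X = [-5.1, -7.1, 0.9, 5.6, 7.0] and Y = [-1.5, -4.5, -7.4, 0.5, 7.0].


Pearson correlation coefficient (population):
r = cov(X,Y) / (std(X) * std(Y))
Mean X = 0.26, Mean Y = -1.18
Cov(X,Y) = 17.2548
Std(X) = 5.608066, Std(Y) = 4.889744
r = 0.6292

0.6292


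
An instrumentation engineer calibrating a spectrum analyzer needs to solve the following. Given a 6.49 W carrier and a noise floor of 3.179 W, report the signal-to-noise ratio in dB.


SNR in decibels:
SNR = 10 * log10(Ps / Pn)
    = 10 * log10(6.49 / 3.179)
    = 10 * log10(2.0415)
    = 10 * 0.31
    = 3.1 dB

3.1 dB


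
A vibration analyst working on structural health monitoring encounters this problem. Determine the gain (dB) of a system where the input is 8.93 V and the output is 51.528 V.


Voltage gain in dB:
G = 20 * log10(Vout / Vin)
  = 20 * log10(51.528 / 8.93)
  = 20 * log10(5.770213)
  = 20 * 0.761192
  = 15.22 dB

15.22 dB


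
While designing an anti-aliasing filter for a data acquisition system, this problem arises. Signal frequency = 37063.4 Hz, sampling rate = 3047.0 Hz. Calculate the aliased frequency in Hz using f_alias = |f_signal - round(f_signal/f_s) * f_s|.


Compute the nearest integer multiple of fs to the signal:
n = round(37063.4 / 3047.0) = 12
f_alias = |37063.4 - 12 * 3047.0|
        = |37063.4 - 36564.0|
        = 499.4 Hz

499.4


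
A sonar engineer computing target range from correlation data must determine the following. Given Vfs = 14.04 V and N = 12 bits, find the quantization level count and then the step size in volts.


Step 1 — number of quantization levels:
L = 2^N = 2^12 = 4096

Step 2 — LSB step size:
delta = Vfs / L
      = 14.04 / 4096
      = 0.00342773 V

Levels = 4096; step size = 0.00342773 V


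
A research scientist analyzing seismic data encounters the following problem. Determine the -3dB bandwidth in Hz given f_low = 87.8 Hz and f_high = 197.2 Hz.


Bandwidth is the difference of -3dB frequencies:
BW = f_high - f_low
   = 197.2 - 87.8
   = 109.4 Hz

109.4 Hz


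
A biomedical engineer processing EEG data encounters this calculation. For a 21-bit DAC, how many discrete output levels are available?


Number of quantization levels = 2^N
= 2^21
= 2097152

2097152


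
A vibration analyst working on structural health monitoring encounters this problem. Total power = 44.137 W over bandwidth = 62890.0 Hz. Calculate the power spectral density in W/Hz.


Power spectral density:
PSD = P / BW
    = 44.137 / 62890.0
    = 0.00070181 W/Hz

0.00070181 W/Hz


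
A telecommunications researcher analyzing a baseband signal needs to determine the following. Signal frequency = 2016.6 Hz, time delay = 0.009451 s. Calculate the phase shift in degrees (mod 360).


Phase shift from frequency and time delay:
phi = 360 * f * t_delay
    = 360 * 2016.6 * 0.009451
    = 6861.2 degrees
    mod 360 = 21.2 degrees

21.2 degrees


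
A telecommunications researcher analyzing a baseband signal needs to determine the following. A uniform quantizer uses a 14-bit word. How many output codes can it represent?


Number of quantization levels = 2^N
= 2^14
= 16384

16384


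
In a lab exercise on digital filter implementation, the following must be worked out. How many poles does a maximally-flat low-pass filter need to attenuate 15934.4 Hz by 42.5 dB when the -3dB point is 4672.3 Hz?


Butterworth filter order formula:
n = log10(10^(A/10) - 1) / (2 * log10(f_stop/f_pass))
10^(42.5/10) - 1 = 17781.7941
f_stop/f_pass = 15934.4 / 4672.3 = 3.4104
n = 3.9883 -> ceil = 4

4


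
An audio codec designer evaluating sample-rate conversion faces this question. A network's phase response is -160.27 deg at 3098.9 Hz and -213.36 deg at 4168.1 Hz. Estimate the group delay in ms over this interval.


Group delay from phase difference:
tau = -d(phi)/d(omega)
d(phi) = -53.09 deg = -0.926595 rad
d(omega) = 2*pi*(4168.1 - 3098.9) = 6717.9817 rad/s
tau = -(-0.926595) / 6717.9817
    = 0.1379 ms

0.1379 ms


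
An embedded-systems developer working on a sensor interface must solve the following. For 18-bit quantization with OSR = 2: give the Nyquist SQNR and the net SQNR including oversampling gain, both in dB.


Step 1 — baseline SQNR at Nyquist:
SQNR_base = 6.02*N + 1.76
          = 6.02*18 + 1.76
          = 110.12 dB

Step 2 — oversampling processing gain:
G = 10*log10(OSR) = 10*log10(2) = 3.01 dB

Step 3 — total:
SQNR_total = 110.12 + 3.01 = 113.13 dB

Base SQNR = 110.12 dB; oversampled SQNR = 113.13 dB


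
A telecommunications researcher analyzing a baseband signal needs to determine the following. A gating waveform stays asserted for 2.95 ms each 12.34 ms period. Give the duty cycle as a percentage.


Duty cycle as a percentage:
DC = (t_on / T) * 100
   = (2.95 / 12.34) * 100
   = 0.23906 * 100
   = 23.91 %

23.91 %


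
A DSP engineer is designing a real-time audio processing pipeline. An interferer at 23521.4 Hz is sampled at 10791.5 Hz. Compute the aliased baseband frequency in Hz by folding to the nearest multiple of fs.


Compute the nearest integer multiple of fs to the signal:
n = round(23521.4 / 10791.5) = 2
f_alias = |23521.4 - 2 * 10791.5|
        = |23521.4 - 21583.0|
        = 1938.4 Hz

1938.4


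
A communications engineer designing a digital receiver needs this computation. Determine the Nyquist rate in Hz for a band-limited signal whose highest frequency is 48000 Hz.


The Nyquist rate is twice the maximum frequency component.
fs_min = 2 * fmax
      = 2 * 48000
      = 96000 Hz

96000


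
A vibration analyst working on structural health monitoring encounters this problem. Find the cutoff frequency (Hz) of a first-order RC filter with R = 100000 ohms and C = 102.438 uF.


Cutoff frequency of a first-order RC filter:
fc = 1 / (2 * pi * R * C)
C = 102.438 uF = 0.000102438 F
fc = 1 / (2 * pi * 100000 * 0.000102438)
   = 1 / 64.363693649686
   = 0.015537 Hz

0.015537 Hz


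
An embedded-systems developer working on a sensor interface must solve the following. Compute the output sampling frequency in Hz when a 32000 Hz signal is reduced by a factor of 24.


Decimation reduces the sample rate:
fs_out = fs_in / M
       = 32000 / 24
       = 1333.3333 Hz

1333.3333 Hz


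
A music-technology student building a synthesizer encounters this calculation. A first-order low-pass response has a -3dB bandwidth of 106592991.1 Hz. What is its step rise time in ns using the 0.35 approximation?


Rise time from bandwidth relationship:
tr = 0.35 / BW
   = 0.35 / 106592991.1
   = 3.283517954e-09 s
   = 3.2835 ns

3.2835 ns


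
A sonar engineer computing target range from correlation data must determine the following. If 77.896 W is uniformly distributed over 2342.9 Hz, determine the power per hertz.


Power spectral density:
PSD = P / BW
    = 77.896 / 2342.9
    = 0.03324768 W/Hz

0.03324768 W/Hz


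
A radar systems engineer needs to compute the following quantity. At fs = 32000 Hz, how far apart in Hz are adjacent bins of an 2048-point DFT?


DFT frequency resolution:
df = fs / N
   = 32000 / 2048
   = 15.625 Hz

15.625 Hz


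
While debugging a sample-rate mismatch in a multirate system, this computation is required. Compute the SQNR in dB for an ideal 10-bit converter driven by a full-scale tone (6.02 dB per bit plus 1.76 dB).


Theoretical SNR for a full-scale sinusoid:
SNR = 6.02 * N + 1.76
    = 6.02 * 10 + 1.76
    = 60.2 + 1.76
    = 61.96 dB

61.96 dB


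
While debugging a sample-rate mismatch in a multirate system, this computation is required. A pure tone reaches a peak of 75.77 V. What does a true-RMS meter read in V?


RMS voltage for a sinusoidal waveform:
V_rms = V_peak / sqrt(2)
      = 75.77 / 1.414214
      = 53.577 V

53.577 V
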